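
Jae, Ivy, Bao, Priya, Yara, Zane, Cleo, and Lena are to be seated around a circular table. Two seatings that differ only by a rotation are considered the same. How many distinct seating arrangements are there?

5040

Around a circle, 8 distinct people have 8!/8 = (7)! = 5040 rotationally distinct seatings.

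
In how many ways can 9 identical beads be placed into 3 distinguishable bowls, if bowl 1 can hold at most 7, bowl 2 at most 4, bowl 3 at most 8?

36

Without the upper bounds there are C(11,2) = 55 ways to split 9 among 3 bowls.
Subtract solutions that violate a single cap (substitute x_i' = x_i − (cap_i+1)): x_1 ≥ 8 gives C(3,2) = 3; x_2 ≥ 5 gives C(6,2) = 15; x_3 ≥ 9 gives C(2,2) = 1. Together 19.
No two caps can be exceeded simultaneously, so the pair terms are all 0.
By inclusion–exclusion the count is 55 − 19 + 0 = 36.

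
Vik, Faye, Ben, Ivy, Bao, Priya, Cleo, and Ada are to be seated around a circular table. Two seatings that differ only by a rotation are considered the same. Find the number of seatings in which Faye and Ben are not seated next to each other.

Without the restriction there are (7)! = 5040 seatings.
Seatings with Faye beside Ben: treat them as a block with 2 internal orders, giving 2 × (6)! = 1440.
Subtracting, 5040 − 1440 = 3600.

3600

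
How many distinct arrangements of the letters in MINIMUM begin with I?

120

Fix I in the first position and arrange the remaining 6 letters.
Those 6 letters have M appearing 3 times, giving (6)!/(3!) = 120.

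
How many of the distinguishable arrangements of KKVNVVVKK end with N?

With the last slot taken by N, it remains to arrange the other 8 letters (KKVVVVKK).
Those 8 letters have K appearing 4 times and V appearing 4 times, giving (8)!/(4!·4!) = 70.

70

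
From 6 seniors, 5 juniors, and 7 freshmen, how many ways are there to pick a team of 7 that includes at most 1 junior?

Split by how many juniors are chosen (0 through 1).
Sum: C(5,0)·C(13,7) + C(5,1)·C(13,6) = 1716 + 8580 = 10296.

10296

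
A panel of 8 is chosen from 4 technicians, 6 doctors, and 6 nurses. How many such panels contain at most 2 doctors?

3915

Split by how many doctors are chosen (0 through 2).
Sum: C(6,0)·C(10,8) + C(6,1)·C(10,7) + C(6,2)·C(10,6) = 45 + 720 + 3150 = 3915.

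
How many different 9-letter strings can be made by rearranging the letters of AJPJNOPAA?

Letter multiplicities in AJPJNOPAA: A×3, J×2, N×1, O×1, P×2.
The number of distinct arrangements is 9!/(3!·2!·2!) = 362880/24 = 15120.

15120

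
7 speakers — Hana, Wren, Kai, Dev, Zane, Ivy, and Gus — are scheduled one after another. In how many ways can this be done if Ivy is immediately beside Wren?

1440

Place the 5 others and the Ivy-Wren pair as 6 objects in a line; the pair has 2 internal arrangements.
That gives 2 × 6! = 2 × 720 = 1440.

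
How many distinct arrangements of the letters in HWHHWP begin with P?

With the first slot taken by P, it remains to arrange the other 5 letters (HWHHW).
Those 5 letters have H appearing 3 times and W appearing twice, giving (5)!/(3!·2!) = 10.

10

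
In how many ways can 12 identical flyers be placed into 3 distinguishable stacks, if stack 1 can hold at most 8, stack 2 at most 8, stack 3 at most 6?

By stars and bars, unrestricted non-negative solutions to x_1+…+x_3 = 12 number C(12+2,2) = 91.
Subtract solutions that violate a single cap (substitute x_i' = x_i − (cap_i+1)): x_1 ≥ 9 gives C(5,2) = 10; x_2 ≥ 9 gives C(5,2) = 10; x_3 ≥ 7 gives C(7,2) = 21. Together 41.
No two caps can be exceeded simultaneously, so the pair terms are all 0.
By inclusion–exclusion the count is 91 − 41 + 0 = 50.

50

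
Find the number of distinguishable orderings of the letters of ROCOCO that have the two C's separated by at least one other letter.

There are 6!/(3!·2!) = 60 arrangements of ROCOCO in total.
If the two C's are adjacent, glue them into one block, leaving 5 items to arrange: (5)!/(3!) = 20 ways.
Subtracting, 60 − 20 = 40 arrangements keep the C's apart.

40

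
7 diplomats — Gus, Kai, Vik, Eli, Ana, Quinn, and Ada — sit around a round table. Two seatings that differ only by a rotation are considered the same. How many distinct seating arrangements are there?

Fix one person's seat to break rotational symmetry; the remaining 6 people can be arranged in (6)! = 720 ways.

720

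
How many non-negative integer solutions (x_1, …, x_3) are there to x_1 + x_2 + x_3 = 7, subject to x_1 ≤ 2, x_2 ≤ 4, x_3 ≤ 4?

Without the upper bounds there are C(9,2) = 36 ways to split 7 among 3 variables.
Subtract solutions that violate a single cap (substitute x_i' = x_i − (cap_i+1)): x_1 ≥ 3 gives C(6,2) = 15; x_2 ≥ 5 gives C(4,2) = 6; x_3 ≥ 5 gives C(4,2) = 6. Together 27.
No two caps can be exceeded simultaneously, so the pair terms are all 0.
By inclusion–exclusion the count is 36 − 27 + 0 = 9.

9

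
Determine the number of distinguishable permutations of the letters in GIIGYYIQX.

15120

The 9 letters of GIIGYYIQX have repeats: G appearing twice, I appearing 3 times, and Y appearing twice.
So there are 9! / (3!·2!·2!) = 15120 distinguishable arrangements.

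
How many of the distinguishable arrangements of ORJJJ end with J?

12

With the last slot taken by J, it remains to arrange the other 4 letters (ORJJ).
Those 4 letters have J appearing twice, giving (4)!/(2!) = 12.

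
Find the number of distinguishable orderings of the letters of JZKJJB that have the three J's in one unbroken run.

24

Treat the 3 copies of J as a single block. The multiset to arrange is then {JJJ, B, K, Z}, 4 items in all.
All 4 items are distinct, so there are (4)! = 24 arrangements.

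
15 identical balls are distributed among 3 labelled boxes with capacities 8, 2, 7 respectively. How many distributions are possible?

Ignoring the caps, the number of non-negative solutions to x_1+…+x_3 = 15 is C(17,2) = 136.
Subtract solutions that violate a single cap (substitute x_i' = x_i − (cap_i+1)): x_1 ≥ 9 gives C(8,2) = 28; x_2 ≥ 3 gives C(14,2) = 91; x_3 ≥ 8 gives C(9,2) = 36. Together 155.
Add back pairs where two caps are both exceeded: 10 + 0 + 15 = 25.
By inclusion–exclusion the count is 136 − 155 + 25 = 6.

6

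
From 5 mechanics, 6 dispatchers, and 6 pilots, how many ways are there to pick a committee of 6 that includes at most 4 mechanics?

12364

Split by how many mechanics are chosen (0 through 4).
Sum: C(5,0)·C(12,6) + C(5,1)·C(12,5) + C(5,2)·C(12,4) + C(5,3)·C(12,3) + C(5,4)·C(12,2) = 924 + 3960 + 4950 + 2200 + 330 = 12364.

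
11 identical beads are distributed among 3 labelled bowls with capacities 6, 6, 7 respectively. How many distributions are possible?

38

Ignoring the caps, the number of non-negative solutions to x_1+…+x_3 = 11 is C(13,2) = 78.
Subtract solutions that violate a single cap (substitute x_i' = x_i − (cap_i+1)): x_1 ≥ 7 gives C(6,2) = 15; x_2 ≥ 7 gives C(6,2) = 15; x_3 ≥ 8 gives C(5,2) = 10. Together 40.
No two caps can be exceeded simultaneously, so the pair terms are all 0.
By inclusion–exclusion the count is 78 − 40 + 0 = 38.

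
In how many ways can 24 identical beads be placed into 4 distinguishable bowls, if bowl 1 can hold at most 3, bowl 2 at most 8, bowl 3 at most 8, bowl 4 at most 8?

20

By stars and bars, unrestricted non-negative solutions to x_1+…+x_4 = 24 number C(24+3,3) = 2925.
Subtract solutions that violate a single cap (substitute x_i' = x_i − (cap_i+1)): x_1 ≥ 4 gives C(23,3) = 1771; x_2 ≥ 9 gives C(18,3) = 816; x_3 ≥ 9 gives C(18,3) = 816; x_4 ≥ 9 gives C(18,3) = 816. Together 4219.
Add back pairs where two caps are both exceeded: 364 + 364 + 364 + 84 + 84 + 84 = 1344.
Subtract triples: 10 + 10 + 10 + 0 = 30.
By inclusion–exclusion the count is 2925 − 4219 + 1344 − 30 = 20.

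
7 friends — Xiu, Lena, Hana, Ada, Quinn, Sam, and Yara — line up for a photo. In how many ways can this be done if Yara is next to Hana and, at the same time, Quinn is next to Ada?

480

Treat {Yara,Hana} as one block (2 orders) and {Quinn,Ada} as another (2 orders).
That leaves 5 units to arrange: 2 × 2 × 5! = 4 × 120 = 480.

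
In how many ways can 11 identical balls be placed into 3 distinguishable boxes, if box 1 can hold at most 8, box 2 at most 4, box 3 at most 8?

Without the upper bounds there are C(13,2) = 78 ways to split 11 among 3 boxes.
Subtract solutions that violate a single cap (substitute x_i' = x_i − (cap_i+1)): x_1 ≥ 9 gives C(4,2) = 6; x_2 ≥ 5 gives C(8,2) = 28; x_3 ≥ 9 gives C(4,2) = 6. Together 40.
No two caps can be exceeded simultaneously, so the pair terms are all 0.
By inclusion–exclusion the count is 78 − 40 + 0 = 38.

38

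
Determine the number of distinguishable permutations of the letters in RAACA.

20

Letter multiplicities in RAACA: A×3, C×1, R×1.
So there are 5! / (3!) = 20 distinguishable arrangements.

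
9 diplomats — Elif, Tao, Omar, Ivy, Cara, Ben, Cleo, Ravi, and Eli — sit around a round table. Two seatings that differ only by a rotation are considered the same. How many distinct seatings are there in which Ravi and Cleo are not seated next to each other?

30240

Without the restriction there are (8)! = 40320 seatings.
Those with Ravi next to Cleo: fuse the pair into one unit and seat 8 units around a circle — 2·(7)! = 10080.
Subtracting, 40320 − 10080 = 30240.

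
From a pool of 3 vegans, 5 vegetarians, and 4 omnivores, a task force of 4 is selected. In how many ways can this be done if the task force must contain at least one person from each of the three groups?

Total 4-person selections from all 12: C(12,4) = 495.
Selections missing a whole group: no vegans → C(9,4) = 126; no vegetarians → C(7,4) = 35; no omnivores → C(8,4) = 70.
Add back selections omitting two groups (i.e. drawn from a single group): C(3,4) + C(5,4) + C(4,4) = 6.
By inclusion–exclusion: 495 − 231 + 6 = 270.

270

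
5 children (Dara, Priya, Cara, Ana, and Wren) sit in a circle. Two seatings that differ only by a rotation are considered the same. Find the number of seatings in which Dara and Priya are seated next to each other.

Treat {Dara, Priya} as one unit (2 internal orders) and seat the resulting 4 units around the table: (3)! circular arrangements.
So 2 × (3)! = 2 × 6 = 12.

12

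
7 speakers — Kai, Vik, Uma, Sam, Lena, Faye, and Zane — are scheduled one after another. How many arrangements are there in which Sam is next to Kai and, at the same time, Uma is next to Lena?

480

Treat {Sam,Kai} as one block (2 orders) and {Uma,Lena} as another (2 orders).
That leaves 5 units to arrange: 2 × 2 × 5! = 4 × 120 = 480.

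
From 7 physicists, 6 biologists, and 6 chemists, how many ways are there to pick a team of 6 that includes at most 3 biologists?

Split by how many biologists are chosen (0 through 3).
Sum: C(6,0)·C(13,6) + C(6,1)·C(13,5) + C(6,2)·C(13,4) + C(6,3)·C(13,3) = 1716 + 7722 + 10725 + 5720 = 25883.

25883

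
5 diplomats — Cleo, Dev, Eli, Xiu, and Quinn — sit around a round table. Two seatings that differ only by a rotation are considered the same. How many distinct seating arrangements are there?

Around a circle, 5 distinct people have 5!/5 = (4)! = 24 rotationally distinct seatings.

24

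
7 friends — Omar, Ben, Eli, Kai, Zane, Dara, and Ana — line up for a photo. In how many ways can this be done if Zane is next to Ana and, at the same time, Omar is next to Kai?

480

Treat {Zane,Ana} as one block (2 orders) and {Omar,Kai} as another (2 orders).
That leaves 5 units to arrange: 2 × 2 × 5! = 4 × 120 = 480.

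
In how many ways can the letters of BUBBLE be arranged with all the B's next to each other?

24

Treat the 3 copies of B as a single block. The multiset to arrange is then {BBB, E, L, U}, 4 items in all.
All 4 items are distinct, so there are (4)! = 24 arrangements.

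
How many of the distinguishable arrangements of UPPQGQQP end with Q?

Fix Q in the last position and arrange the remaining 7 letters.
Those 7 letters have P appearing 3 times and Q appearing twice, giving (7)!/(3!·2!) = 420.

420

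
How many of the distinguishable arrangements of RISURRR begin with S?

Fix S in the first position and arrange the remaining 6 letters.
Those 6 letters have R appearing 4 times, giving (6)!/(4!) = 30.

30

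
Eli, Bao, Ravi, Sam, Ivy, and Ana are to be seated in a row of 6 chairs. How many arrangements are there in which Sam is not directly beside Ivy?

480

There are 6! = 720 arrangements in all. If Sam and Ivy are adjacent, merging them into one block gives 2·(5)! = 240 arrangements.
Complementary counting: 720 − 240 = 480.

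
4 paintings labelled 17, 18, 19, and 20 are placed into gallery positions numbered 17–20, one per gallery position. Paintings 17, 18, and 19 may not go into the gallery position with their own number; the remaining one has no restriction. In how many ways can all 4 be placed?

11

Let Aᵢ (for i ∈ {17, 18, 19}) be the placements that put painting i in its forbidden gallery position. Any j of these fix j positions, leaving (4−j)! ways to fill the rest, and there are C(3,j) ways to pick which j.
By inclusion–exclusion, the number of valid placements is Σ_{j=0}^{3} (−1)^j C(3,j)·(4−j)!.
Computing: 24 − 18 + 6 − 1 = 11.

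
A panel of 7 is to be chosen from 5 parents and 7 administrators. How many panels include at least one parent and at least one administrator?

791

Total 7-person selections from all 12: C(12,7) = 792.
Selections missing a whole group: no parents → C(7,7) = 1; no administrators → C(5,7) = 0.
Both groups omitted at once is impossible, so 792 − 1 = 791.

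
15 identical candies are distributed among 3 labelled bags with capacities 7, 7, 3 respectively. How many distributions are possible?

By stars and bars, unrestricted non-negative solutions to x_1+…+x_3 = 15 number C(15+2,2) = 136.
Subtract solutions that violate a single cap (substitute x_i' = x_i − (cap_i+1)): x_1 ≥ 8 gives C(9,2) = 36; x_2 ≥ 8 gives C(9,2) = 36; x_3 ≥ 4 gives C(13,2) = 78. Together 150.
Add back pairs where two caps are both exceeded: 0 + 10 + 10 = 20.
By inclusion–exclusion the count is 136 − 150 + 20 = 6.

6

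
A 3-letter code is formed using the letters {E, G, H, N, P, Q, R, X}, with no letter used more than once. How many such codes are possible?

336

Choose and order 3 of the 8 symbols: the first letter has 8 options, the next 7, then 6.
8 × 7 × 6 = 336.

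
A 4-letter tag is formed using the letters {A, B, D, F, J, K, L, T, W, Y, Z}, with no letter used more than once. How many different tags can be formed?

7920

With no repetition, fill the 4 letters in order: 11 choices, then 10, down to 8.
That product is 11 × 10 × 9 × 8 = 7920.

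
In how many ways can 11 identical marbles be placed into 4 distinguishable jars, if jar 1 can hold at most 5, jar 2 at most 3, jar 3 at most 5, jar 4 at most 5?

88

Ignoring the caps, the number of non-negative solutions to x_1+…+x_4 = 11 is C(14,3) = 364.
Subtract solutions that violate a single cap (substitute x_i' = x_i − (cap_i+1)): x_1 ≥ 6 gives C(8,3) = 56; x_2 ≥ 4 gives C(10,3) = 120; x_3 ≥ 6 gives C(8,3) = 56; x_4 ≥ 6 gives C(8,3) = 56. Together 288.
Add back pairs where two caps are both exceeded: 4 + 0 + 0 + 4 + 4 + 0 = 12.
By inclusion–exclusion the count is 364 − 288 + 12 = 88.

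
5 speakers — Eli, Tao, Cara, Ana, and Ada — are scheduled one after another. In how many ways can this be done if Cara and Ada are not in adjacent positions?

Of the 5! = 120 arrangements, those with Cara and Ada adjacent number 2 × 4! = 48 (treat the pair as a block with 2 internal orders).
So 120 − 48 = 72 arrangements keep them apart.

72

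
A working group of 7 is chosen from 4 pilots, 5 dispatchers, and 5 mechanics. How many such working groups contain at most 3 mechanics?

2976

Split by how many mechanics are chosen (0 through 3).
Sum: C(5,0)·C(9,7) + C(5,1)·C(9,6) + C(5,2)·C(9,5) + C(5,3)·C(9,4) = 36 + 420 + 1260 + 1260 = 2976.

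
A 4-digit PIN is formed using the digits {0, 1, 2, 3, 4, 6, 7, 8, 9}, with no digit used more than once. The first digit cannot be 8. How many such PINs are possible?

2688

The first digit has 9−1 = 8 choices (anything except 8).
The remaining 3 digits are filled from the other 8 symbols without repetition: 8 × 7 × 6 = 336.
Total: 8 × 336 = 2688.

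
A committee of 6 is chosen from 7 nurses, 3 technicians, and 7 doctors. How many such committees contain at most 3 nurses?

Split by how many nurses are chosen (0 through 3).
Sum: C(7,0)·C(10,6) + C(7,1)·C(10,5) + C(7,2)·C(10,4) + C(7,3)·C(10,3) = 210 + 1764 + 4410 + 4200 = 10584.

10584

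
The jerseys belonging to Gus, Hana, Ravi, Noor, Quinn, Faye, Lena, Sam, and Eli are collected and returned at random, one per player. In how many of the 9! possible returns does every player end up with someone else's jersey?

133496

Let Aᵢ be the assignments in which player i gets their old jersey. We want the size of the complement of A₁∪…∪A_9.
By inclusion–exclusion this is Σ_{j=0}^{9} (−1)^j C(9,j)·(9−j)!.
Computing: 362880 − 362880 + 181440 − 60480 + 15120 − 3024 + 504 − 72 + 9 − 1 = 133496.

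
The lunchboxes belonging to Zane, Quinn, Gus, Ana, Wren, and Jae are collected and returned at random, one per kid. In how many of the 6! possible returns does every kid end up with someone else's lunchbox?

265

Let Aᵢ be the assignments in which kid i gets their own lunchbox. We want the size of the complement of A₁∪…∪A_6.
By inclusion–exclusion this is Σ_{j=0}^{6} (−1)^j C(6,j)·(6−j)!.
Computing: 720 − 720 + 360 − 120 + 30 − 6 + 1 = 265.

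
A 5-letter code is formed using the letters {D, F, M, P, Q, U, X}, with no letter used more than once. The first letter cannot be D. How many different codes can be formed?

The first letter has 7−1 = 6 choices (anything except D).
The remaining 4 letters are filled from the other 6 symbols without repetition: 6 × 5 × 4 × 3 = 360.
Total: 6 × 360 = 2160.

2160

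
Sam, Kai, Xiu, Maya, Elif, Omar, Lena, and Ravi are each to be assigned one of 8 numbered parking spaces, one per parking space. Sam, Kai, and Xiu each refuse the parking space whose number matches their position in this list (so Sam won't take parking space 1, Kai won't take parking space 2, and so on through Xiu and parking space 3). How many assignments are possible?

27240

Let Aᵢ (for i ∈ {1, 2, 3}) be the placements that put person i in their forbidden parking space. Any j of these fix j positions, leaving (8−j)! ways to fill the rest, and there are C(3,j) ways to pick which j.
By inclusion–exclusion, the number of valid placements is Σ_{j=0}^{3} (−1)^j C(3,j)·(8−j)!.
Computing: 40320 − 15120 + 2160 − 120 = 27240.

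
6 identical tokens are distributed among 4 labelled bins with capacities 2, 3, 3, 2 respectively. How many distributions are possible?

25

Without the upper bounds there are C(9,3) = 84 ways to split 6 among 4 bins.
Subtract solutions that violate a single cap (substitute x_i' = x_i − (cap_i+1)): x_1 ≥ 3 gives C(6,3) = 20; x_2 ≥ 4 gives C(5,3) = 10; x_3 ≥ 4 gives C(5,3) = 10; x_4 ≥ 3 gives C(6,3) = 20. Together 60.
Add back pairs where two caps are both exceeded: 0 + 0 + 1 + 0 + 0 + 0 = 1.
By inclusion–exclusion the count is 84 − 60 + 1 = 25.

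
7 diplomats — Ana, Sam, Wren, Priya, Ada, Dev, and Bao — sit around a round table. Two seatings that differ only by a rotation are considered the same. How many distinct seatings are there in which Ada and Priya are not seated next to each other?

All circular seatings of 7 people number (6)! = 720.
Seatings with Ada beside Priya: treat them as a block with 2 internal orders, giving 2 × (5)! = 240.
Subtracting, 720 − 240 = 480.

480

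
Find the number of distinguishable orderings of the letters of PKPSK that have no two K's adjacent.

18

There are 5!/(2!·2!) = 30 arrangements of PKPSK in total.
Arrangements with the K's together: treat KK as one letter, giving (4)!/(2!) = 12.
Hence 30 − 12 = 18.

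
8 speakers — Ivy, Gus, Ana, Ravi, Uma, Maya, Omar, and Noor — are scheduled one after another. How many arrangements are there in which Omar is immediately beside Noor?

10080

Glue Omar and Noor into one block (2 internal orders), leaving 7 units to arrange in a row.
So the count is 2·(7)! = 10080.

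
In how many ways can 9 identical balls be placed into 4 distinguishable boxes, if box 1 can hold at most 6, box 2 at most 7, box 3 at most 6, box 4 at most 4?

161

Ignoring the caps, the number of non-negative solutions to x_1+…+x_4 = 9 is C(12,3) = 220.
Subtract solutions that violate a single cap (substitute x_i' = x_i − (cap_i+1)): x_1 ≥ 7 gives C(5,3) = 10; x_2 ≥ 8 gives C(4,3) = 4; x_3 ≥ 7 gives C(5,3) = 10; x_4 ≥ 5 gives C(7,3) = 35. Together 59.
No two caps can be exceeded simultaneously, so the pair terms are all 0.
By inclusion–exclusion the count is 220 − 59 + 0 = 161.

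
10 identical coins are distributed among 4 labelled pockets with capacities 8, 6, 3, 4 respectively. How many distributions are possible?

126

Without the upper bounds there are C(13,3) = 286 ways to split 10 among 4 pockets.
Subtract solutions that violate a single cap (substitute x_i' = x_i − (cap_i+1)): x_1 ≥ 9 gives C(4,3) = 4; x_2 ≥ 7 gives C(6,3) = 20; x_3 ≥ 4 gives C(9,3) = 84; x_4 ≥ 5 gives C(8,3) = 56. Together 164.
Add back pairs where two caps are both exceeded: 0 + 0 + 0 + 0 + 0 + 4 = 4.
By inclusion–exclusion the count is 286 − 164 + 4 = 126.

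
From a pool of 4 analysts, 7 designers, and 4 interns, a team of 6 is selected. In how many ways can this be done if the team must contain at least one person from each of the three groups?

4060

With no constraint there are C(15,6) = 5005 possible selections.
Subtract selections that omit an entire group: no analysts → C(11,6) = 462; no designers → C(8,6) = 28; no interns → C(11,6) = 462.
Add back selections omitting two groups (i.e. drawn from a single group): C(4,6) + C(7,6) + C(4,6) = 7.
By inclusion–exclusion: 5005 − 952 + 7 = 4060.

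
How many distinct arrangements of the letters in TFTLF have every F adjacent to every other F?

Treat the 2 copies of F as a single block. The multiset to arrange is then {FF, L, T, T}, 4 items in all.
That gives (4)!/(2!) = 12 arrangements.

12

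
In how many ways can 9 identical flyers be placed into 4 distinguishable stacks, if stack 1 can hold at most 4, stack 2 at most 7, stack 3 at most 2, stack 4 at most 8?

Without the upper bounds there are C(12,3) = 220 ways to split 9 among 4 stacks.
Subtract solutions that violate a single cap (substitute x_i' = x_i − (cap_i+1)): x_1 ≥ 5 gives C(7,3) = 35; x_2 ≥ 8 gives C(4,3) = 4; x_3 ≥ 3 gives C(9,3) = 84; x_4 ≥ 9 gives C(3,3) = 1. Together 124.
Add back pairs where two caps are both exceeded: 0 + 4 + 0 + 0 + 0 + 0 = 4.
By inclusion–exclusion the count is 220 − 124 + 4 = 100.

100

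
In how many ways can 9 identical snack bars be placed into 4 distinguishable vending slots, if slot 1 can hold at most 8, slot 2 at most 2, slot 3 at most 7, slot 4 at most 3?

85

Ignoring the caps, the number of non-negative solutions to x_1+…+x_4 = 9 is C(12,3) = 220.
Subtract solutions that violate a single cap (substitute x_i' = x_i − (cap_i+1)): x_1 ≥ 9 gives C(3,3) = 1; x_2 ≥ 3 gives C(9,3) = 84; x_3 ≥ 8 gives C(4,3) = 4; x_4 ≥ 4 gives C(8,3) = 56. Together 145.
Add back pairs where two caps are both exceeded: 0 + 0 + 0 + 0 + 10 + 0 = 10.
By inclusion–exclusion the count is 220 − 145 + 10 = 85.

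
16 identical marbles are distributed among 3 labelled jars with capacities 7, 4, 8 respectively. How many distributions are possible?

10

Without the upper bounds there are C(18,2) = 153 ways to split 16 among 3 jars.
Subtract solutions that violate a single cap (substitute x_i' = x_i − (cap_i+1)): x_1 ≥ 8 gives C(10,2) = 45; x_2 ≥ 5 gives C(13,2) = 78; x_3 ≥ 9 gives C(9,2) = 36. Together 159.
Add back pairs where two caps are both exceeded: 10 + 0 + 6 = 16.
By inclusion–exclusion the count is 153 − 159 + 16 = 10.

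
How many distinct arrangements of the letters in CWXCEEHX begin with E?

1260

With the first slot taken by E, it remains to arrange the other 7 letters (CWXCEHX).
Those 7 letters have C appearing twice and X appearing twice, giving (7)!/(2!·2!) = 1260.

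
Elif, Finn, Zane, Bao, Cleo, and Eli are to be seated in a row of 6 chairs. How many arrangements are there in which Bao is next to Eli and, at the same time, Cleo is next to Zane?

96

Treat {Bao,Eli} as one block (2 orders) and {Cleo,Zane} as another (2 orders).
That leaves 4 units to arrange: 2 × 2 × 4! = 4 × 24 = 96.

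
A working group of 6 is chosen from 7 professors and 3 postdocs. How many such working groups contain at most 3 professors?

Split by how many professors are chosen (0 through 3).
Sum: C(7,0)·C(3,6) + C(7,1)·C(3,5) + C(7,2)·C(3,4) + C(7,3)·C(3,3) = 0 + 0 + 0 + 35 = 35.

35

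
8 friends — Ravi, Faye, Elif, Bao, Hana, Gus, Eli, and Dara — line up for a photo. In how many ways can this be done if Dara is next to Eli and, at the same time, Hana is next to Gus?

2880

Treat {Dara,Eli} as one block (2 orders) and {Hana,Gus} as another (2 orders).
That leaves 6 units to arrange: 2 × 2 × 6! = 4 × 720 = 2880.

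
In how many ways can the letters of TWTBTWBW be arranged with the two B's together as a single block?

140

Treat the 2 copies of B as a single block. The multiset to arrange is then {BB, T, T, T, W, W, W}, 7 items in all.
That gives (7)!/(3!·3!) = 140 arrangements.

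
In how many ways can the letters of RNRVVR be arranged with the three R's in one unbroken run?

Treat the 3 copies of R as a single block. The multiset to arrange is then {RRR, N, V, V}, 4 items in all.
That gives (4)!/(2!) = 12 arrangements.

12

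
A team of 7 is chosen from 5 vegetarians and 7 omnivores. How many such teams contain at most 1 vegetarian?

36

Split by how many vegetarians are chosen (0 through 1).
Sum: C(5,0)·C(7,7) + C(5,1)·C(7,6) = 1 + 35 = 36.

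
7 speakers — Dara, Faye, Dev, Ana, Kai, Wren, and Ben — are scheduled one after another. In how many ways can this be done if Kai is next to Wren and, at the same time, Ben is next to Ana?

Treat {Kai,Wren} as one block (2 orders) and {Ben,Ana} as another (2 orders).
That leaves 5 units to arrange: 2 × 2 × 5! = 4 × 120 = 480.

480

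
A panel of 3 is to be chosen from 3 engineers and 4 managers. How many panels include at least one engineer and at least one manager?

30

Total 3-person selections from all 7: C(7,3) = 35.
Subtract selections that omit an entire group: no engineers → C(4,3) = 4; no managers → C(3,3) = 1.
Both groups omitted at once is impossible, so 35 − 5 = 30.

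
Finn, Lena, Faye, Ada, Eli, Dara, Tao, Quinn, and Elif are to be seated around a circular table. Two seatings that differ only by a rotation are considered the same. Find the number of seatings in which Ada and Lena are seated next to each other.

10080

Glue Ada and Lena into a block (2 internal orders). Seating 8 units around a circle gives (7)! arrangements.
So 2 × (7)! = 2 × 5040 = 10080.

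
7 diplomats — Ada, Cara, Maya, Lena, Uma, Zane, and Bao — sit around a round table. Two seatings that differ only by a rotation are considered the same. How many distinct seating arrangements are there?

Around a circle, 7 distinct people have 7!/7 = (6)! = 720 rotationally distinct seatings.

720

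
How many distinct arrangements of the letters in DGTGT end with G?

12

With the last slot taken by G, it remains to arrange the other 4 letters (DTGT).
Those 4 letters have T appearing twice, giving (4)!/(2!) = 12.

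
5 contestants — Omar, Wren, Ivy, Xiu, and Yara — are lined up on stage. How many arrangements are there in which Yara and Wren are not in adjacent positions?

Of the 5! = 120 arrangements, those with Yara and Wren adjacent number 2 × 4! = 48 (treat the pair as a block with 2 internal orders).
Complementary counting: 120 − 48 = 72.

72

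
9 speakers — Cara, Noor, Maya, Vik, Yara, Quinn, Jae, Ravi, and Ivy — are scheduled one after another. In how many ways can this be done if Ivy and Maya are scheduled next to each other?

Glue Ivy and Maya into one block (2 internal orders), leaving 8 units to arrange in a row.
So the count is 2·(8)! = 80640.

80640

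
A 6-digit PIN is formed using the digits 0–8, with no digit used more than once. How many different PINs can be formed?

Choose and order 6 of the 9 symbols: the first digit has 9 options, the next 8, and so on down to 4.
That product is 9 × 8 × 7 × 6 × 5 × 4 = 60480.

60480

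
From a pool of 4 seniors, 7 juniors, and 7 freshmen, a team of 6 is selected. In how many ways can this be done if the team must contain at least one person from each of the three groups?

With no constraint there are C(18,6) = 18564 possible selections.
Selections missing a whole group: no seniors → C(14,6) = 3003; no juniors → C(11,6) = 462; no freshmen → C(11,6) = 462.
Add back selections omitting two groups (i.e. drawn from a single group): C(4,6) + C(7,6) + C(7,6) = 14.
By inclusion–exclusion: 18564 − 3927 + 14 = 14651.

14651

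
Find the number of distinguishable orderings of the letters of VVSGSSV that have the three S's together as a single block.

20

Treat the 3 copies of S as a single block. The multiset to arrange is then {SSS, G, V, V, V}, 5 items in all.
That gives (5)!/(3!) = 20 arrangements.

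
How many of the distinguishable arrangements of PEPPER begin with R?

10

Fix R in the first position and arrange the remaining 5 letters.
Those 5 letters have E appearing twice and P appearing 3 times, giving (5)!/(3!·2!) = 10.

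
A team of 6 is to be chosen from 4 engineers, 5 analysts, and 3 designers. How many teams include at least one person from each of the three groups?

Unrestricted: C(12,6) = 924 ways to pick any 6 of the 12.
Subtract selections that omit an entire group: no engineers → C(8,6) = 28; no analysts → C(7,6) = 7; no designers → C(9,6) = 84.
Add back selections omitting two groups (i.e. drawn from a single group): C(4,6) + C(5,6) + C(3,6) = 0.
By inclusion–exclusion: 924 − 119 + 0 = 805.

805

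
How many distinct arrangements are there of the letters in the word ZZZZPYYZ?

168

The 8 letters of ZZZZPYYZ have repeats: Y appearing twice and Z appearing 5 times.
Dividing 8! = 40320 by 5!·2! = 240 for the repeated letters gives 168.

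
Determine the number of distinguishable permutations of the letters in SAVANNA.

The 7 letters of SAVANNA have repeats: A appearing 3 times and N appearing twice.
The number of distinct arrangements is 7!/(3!·2!) = 5040/12 = 420.

420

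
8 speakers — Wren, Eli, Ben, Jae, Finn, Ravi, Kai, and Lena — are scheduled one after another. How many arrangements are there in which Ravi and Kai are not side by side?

Of the 8! = 40320 arrangements, those with Ravi and Kai adjacent number 2 × 7! = 10080 (treat the pair as a block with 2 internal orders).
So 40320 − 10080 = 30240 arrangements keep them apart.

30240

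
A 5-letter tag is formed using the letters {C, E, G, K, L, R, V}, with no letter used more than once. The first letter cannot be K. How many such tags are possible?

The first letter has 7−1 = 6 choices (anything except K).
The remaining 4 letters are filled from the other 6 symbols without repetition: 6 × 5 × 4 × 3 = 360.
Total: 6 × 360 = 2160.

2160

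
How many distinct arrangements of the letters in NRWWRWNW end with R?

Fix R in the last position and arrange the remaining 7 letters.
Those 7 letters have N appearing twice and W appearing 4 times, giving (7)!/(4!·2!) = 105.

105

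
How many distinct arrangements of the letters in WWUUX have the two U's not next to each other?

There are 5!/(2!·2!) = 30 arrangements of WWUUX in total.
Arrangements with the U's together: treat UU as one letter, giving (4)!/(2!) = 12.
Subtracting, 30 − 12 = 18 arrangements keep the U's apart.

18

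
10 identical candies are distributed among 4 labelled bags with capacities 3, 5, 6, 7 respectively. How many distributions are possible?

138

Without the upper bounds there are C(13,3) = 286 ways to split 10 among 4 bags.
Subtract solutions that violate a single cap (substitute x_i' = x_i − (cap_i+1)): x_1 ≥ 4 gives C(9,3) = 84; x_2 ≥ 6 gives C(7,3) = 35; x_3 ≥ 7 gives C(6,3) = 20; x_4 ≥ 8 gives C(5,3) = 10. Together 149.
Add back pairs where two caps are both exceeded: 1 + 0 + 0 + 0 + 0 + 0 = 1.
By inclusion–exclusion the count is 286 − 149 + 1 = 138.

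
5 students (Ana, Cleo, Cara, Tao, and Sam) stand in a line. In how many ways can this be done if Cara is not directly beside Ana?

There are 5! = 120 arrangements in all. If Cara and Ana are adjacent, merging them into one block gives 2·(4)! = 48 arrangements.
So 120 − 48 = 72 arrangements keep them apart.

72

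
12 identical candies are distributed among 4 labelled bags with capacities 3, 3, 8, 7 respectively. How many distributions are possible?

107

By stars and bars, unrestricted non-negative solutions to x_1+…+x_4 = 12 number C(12+3,3) = 455.
Subtract solutions that violate a single cap (substitute x_i' = x_i − (cap_i+1)): x_1 ≥ 4 gives C(11,3) = 165; x_2 ≥ 4 gives C(11,3) = 165; x_3 ≥ 9 gives C(6,3) = 20; x_4 ≥ 8 gives C(7,3) = 35. Together 385.
Add back pairs where two caps are both exceeded: 35 + 0 + 1 + 0 + 1 + 0 = 37.
By inclusion–exclusion the count is 455 − 385 + 37 = 107.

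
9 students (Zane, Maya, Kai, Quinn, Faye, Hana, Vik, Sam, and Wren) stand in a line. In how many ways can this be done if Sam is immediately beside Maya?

80640

Glue Sam and Maya into one block (2 internal orders), leaving 8 units to arrange in a row.
So the count is 2·(8)! = 80640.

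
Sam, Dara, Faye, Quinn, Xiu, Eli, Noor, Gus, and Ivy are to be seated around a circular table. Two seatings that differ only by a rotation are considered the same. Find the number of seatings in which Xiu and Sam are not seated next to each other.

30240

All circular seatings of 9 people number (8)! = 40320.
Seatings with Xiu beside Sam: treat them as a block with 2 internal orders, giving 2 × (7)! = 10080.
Subtracting, 40320 − 10080 = 30240.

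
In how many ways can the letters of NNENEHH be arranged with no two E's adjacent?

There are 7!/(3!·2!·2!) = 210 arrangements of NNENEHH in total.
If the two E's are adjacent, glue them into one block, leaving 6 items to arrange: (6)!/(3!·2!) = 60 ways.
Hence 210 − 60 = 150.

150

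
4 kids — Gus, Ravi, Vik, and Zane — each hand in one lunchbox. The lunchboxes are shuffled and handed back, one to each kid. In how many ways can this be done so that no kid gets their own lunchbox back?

9

This is the derangement count D_4: permutations of 4 items with no fixed point.
By inclusion–exclusion this is Σ_{j=0}^{4} (−1)^j C(4,j)·(4−j)!.
Computing: 24 − 24 + 12 − 4 + 1 = 9.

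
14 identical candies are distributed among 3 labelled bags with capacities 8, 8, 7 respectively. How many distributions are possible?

50

Ignoring the caps, the number of non-negative solutions to x_1+…+x_3 = 14 is C(16,2) = 120.
Subtract solutions that violate a single cap (substitute x_i' = x_i − (cap_i+1)): x_1 ≥ 9 gives C(7,2) = 21; x_2 ≥ 9 gives C(7,2) = 21; x_3 ≥ 8 gives C(8,2) = 28. Together 70.
No two caps can be exceeded simultaneously, so the pair terms are all 0.
By inclusion–exclusion the count is 120 − 70 + 0 = 50.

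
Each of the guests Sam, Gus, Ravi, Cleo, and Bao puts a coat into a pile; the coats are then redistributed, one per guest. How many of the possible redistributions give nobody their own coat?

Count assignments avoiding every fixed point. For any j of the 5 guests fixed to their own coat, the other 5−j can be arranged in (5−j)! ways.
By inclusion–exclusion this is Σ_{j=0}^{5} (−1)^j C(5,j)·(5−j)!.
Computing: 120 − 120 + 60 − 20 + 5 − 1 = 44.

44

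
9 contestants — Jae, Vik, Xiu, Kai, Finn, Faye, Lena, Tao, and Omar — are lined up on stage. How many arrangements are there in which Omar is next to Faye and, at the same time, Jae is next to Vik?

20160

Treat {Omar,Faye} as one block (2 orders) and {Jae,Vik} as another (2 orders).
That leaves 7 units to arrange: 2 × 2 × 7! = 4 × 5040 = 20160.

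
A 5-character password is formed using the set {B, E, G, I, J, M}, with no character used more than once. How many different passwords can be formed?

720

With no repetition, fill the 5 characters in order: 6 choices, then 5, down to 2.
6 × 5 × 4 × 3 × 2 = 720.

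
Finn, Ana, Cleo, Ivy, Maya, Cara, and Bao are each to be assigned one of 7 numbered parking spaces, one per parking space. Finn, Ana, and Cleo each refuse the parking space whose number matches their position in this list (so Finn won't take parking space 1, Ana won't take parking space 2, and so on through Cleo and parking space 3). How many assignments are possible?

Let Aᵢ (for i ∈ {1, 2, 3}) be the placements that put person i in their forbidden parking space. Any j of these fix j positions, leaving (7−j)! ways to fill the rest, and there are C(3,j) ways to pick which j.
By inclusion–exclusion, the number of valid placements is Σ_{j=0}^{3} (−1)^j C(3,j)·(7−j)!.
Computing: 5040 − 2160 + 360 − 24 = 3216.

3216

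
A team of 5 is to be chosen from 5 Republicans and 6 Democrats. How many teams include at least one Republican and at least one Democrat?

Total 5-person selections from all 11: C(11,5) = 462.
Selections missing a whole group: no Republicans → C(6,5) = 6; no Democrats → C(5,5) = 1.
Both groups omitted at once is impossible, so 462 − 7 = 455.

455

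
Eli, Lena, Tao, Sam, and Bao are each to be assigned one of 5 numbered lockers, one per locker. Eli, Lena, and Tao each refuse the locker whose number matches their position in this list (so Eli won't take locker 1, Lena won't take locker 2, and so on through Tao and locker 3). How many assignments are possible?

64

Let Aᵢ (for i ∈ {1, 2, 3}) be the placements that put person i in their forbidden locker. Any j of these fix j positions, leaving (5−j)! ways to fill the rest, and there are C(3,j) ways to pick which j.
By inclusion–exclusion, the number of valid placements is Σ_{j=0}^{3} (−1)^j C(3,j)·(5−j)!.
Computing: 120 − 72 + 18 − 2 = 64.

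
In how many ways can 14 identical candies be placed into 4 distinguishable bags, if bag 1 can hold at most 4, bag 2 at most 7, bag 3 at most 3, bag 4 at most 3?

20

By stars and bars, unrestricted non-negative solutions to x_1+…+x_4 = 14 number C(14+3,3) = 680.
Subtract solutions that violate a single cap (substitute x_i' = x_i − (cap_i+1)): x_1 ≥ 5 gives C(12,3) = 220; x_2 ≥ 8 gives C(9,3) = 84; x_3 ≥ 4 gives C(13,3) = 286; x_4 ≥ 4 gives C(13,3) = 286. Together 876.
Add back pairs where two caps are both exceeded: 4 + 56 + 56 + 10 + 10 + 84 = 220.
Subtract triples: 0 + 0 + 4 + 0 = 4.
By inclusion–exclusion the count is 680 − 876 + 220 − 4 = 20.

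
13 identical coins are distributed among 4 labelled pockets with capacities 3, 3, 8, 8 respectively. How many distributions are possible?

By stars and bars, unrestricted non-negative solutions to x_1+…+x_4 = 13 number C(13+3,3) = 560.
Subtract solutions that violate a single cap (substitute x_i' = x_i − (cap_i+1)): x_1 ≥ 4 gives C(12,3) = 220; x_2 ≥ 4 gives C(12,3) = 220; x_3 ≥ 9 gives C(7,3) = 35; x_4 ≥ 9 gives C(7,3) = 35. Together 510.
Add back pairs where two caps are both exceeded: 56 + 1 + 1 + 1 + 1 + 0 = 60.
By inclusion–exclusion the count is 560 − 510 + 60 = 110.

110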